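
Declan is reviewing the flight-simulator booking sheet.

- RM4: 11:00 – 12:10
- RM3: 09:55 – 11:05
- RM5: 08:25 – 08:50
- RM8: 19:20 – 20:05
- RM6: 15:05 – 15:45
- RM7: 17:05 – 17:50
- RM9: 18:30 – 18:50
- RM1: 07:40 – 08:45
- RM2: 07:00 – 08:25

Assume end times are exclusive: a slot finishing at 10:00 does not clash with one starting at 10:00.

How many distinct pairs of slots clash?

Sorted by start: RM2, RM1, RM5, RM3, RM4, RM6, RM7, RM9, RM8.
RM1 starts before RM2 ends → RM2 and RM1 overlap.
RM5 starts exactly when RM2 ends (back-to-back, no overlap); RM2 is clear from here.
RM5 starts before RM1 ends → RM1 and RM5 overlap.
RM3 starts after RM1 ends; RM1 is clear from here.
RM3 starts after RM5 ends; RM5 is clear from here.
RM4 starts before RM3 ends → RM3 and RM4 overlap.
RM6 starts after RM3 ends; RM3 is clear from here.
RM6 starts after RM4 ends; RM4 is clear from here.
RM7 starts after RM6 ends; RM6 is clear from here.
RM9 starts after RM7 ends; RM7 is clear from here.
RM8 starts after RM9 ends.
Overlapping pairs: RM1 & RM2, RM1 & RM5, RM3 & RM4 — 3 in total.

3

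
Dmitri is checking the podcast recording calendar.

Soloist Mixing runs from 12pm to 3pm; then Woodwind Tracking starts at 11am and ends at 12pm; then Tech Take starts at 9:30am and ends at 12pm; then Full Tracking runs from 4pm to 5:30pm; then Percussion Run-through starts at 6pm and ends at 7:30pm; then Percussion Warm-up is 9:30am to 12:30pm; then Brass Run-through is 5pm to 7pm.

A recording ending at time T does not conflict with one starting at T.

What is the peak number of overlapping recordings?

3

Walk through starts and ends in time order (an end at T is processed before a start at T):
9:30am start Percussion Warm-up → 1
9:30am start Tech Take → 2
11am start Woodwind Tracking → 3
12pm end Tech Take → 2
12pm end Woodwind Tracking → 1
12pm start Soloist Mixing → 2
12:30pm end Percussion Warm-up → 1
3pm end Soloist Mixing → 0
4pm start Full Tracking → 1
5pm start Brass Run-through → 2
5:30pm end Full Tracking → 1
6pm start Percussion Run-through → 2
7pm end Brass Run-through → 1
7:30pm end Percussion Run-through → 0
Peak is 3, at 11am (Percussion Warm-up, Tech Take, Woodwind Tracking).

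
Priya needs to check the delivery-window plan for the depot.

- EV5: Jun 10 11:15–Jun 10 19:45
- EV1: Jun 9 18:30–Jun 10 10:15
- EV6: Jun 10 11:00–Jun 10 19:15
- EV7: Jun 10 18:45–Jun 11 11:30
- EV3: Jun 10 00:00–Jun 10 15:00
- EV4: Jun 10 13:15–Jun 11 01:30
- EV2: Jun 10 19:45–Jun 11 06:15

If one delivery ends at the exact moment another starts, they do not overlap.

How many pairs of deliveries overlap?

12

Sorted by start: EV1, EV3, EV6, EV5, EV4, EV7, EV2.
EV3 starts before EV1 ends → EV1 and EV3 overlap.
EV6 starts after EV1 ends; EV1 is clear from here.
EV6 starts before EV3 ends → EV3 and EV6 overlap.
EV5 starts before EV3 ends → EV3 and EV5 overlap.
EV4 starts before EV3 ends → EV3 and EV4 overlap.
EV7 starts after EV3 ends; EV3 is clear from here.
EV5 starts before EV6 ends → EV6 and EV5 overlap.
EV4 starts before EV6 ends → EV6 and EV4 overlap.
EV7 starts before EV6 ends → EV6 and EV7 overlap.
EV2 starts after EV6 ends.
EV4 starts before EV5 ends → EV5 and EV4 overlap.
EV7 starts before EV5 ends → EV5 and EV7 overlap.
EV2 starts exactly when EV5 ends (back-to-back, no overlap).
EV7 starts before EV4 ends → EV4 and EV7 overlap.
EV2 starts before EV4 ends → EV4 and EV2 overlap.
EV2 starts before EV7 ends → EV7 and EV2 overlap.
Overlapping pairs: EV1 & EV3, EV2 & EV4, EV2 & EV7, EV3 & EV4, EV3 & EV5, EV3 & EV6, EV4 & EV5, EV4 & EV6, EV4 & EV7, EV5 & EV6, EV5 & EV7, EV6 & EV7 — 12 in total.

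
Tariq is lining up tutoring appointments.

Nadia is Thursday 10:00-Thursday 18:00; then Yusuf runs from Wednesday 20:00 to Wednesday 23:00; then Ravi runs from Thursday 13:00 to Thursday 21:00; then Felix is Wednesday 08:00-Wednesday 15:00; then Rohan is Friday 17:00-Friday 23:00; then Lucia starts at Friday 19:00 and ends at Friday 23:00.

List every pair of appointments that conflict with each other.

Check each pair: they overlap iff neither finishes before the other starts.
Sorted by start: Felix, Yusuf, Nadia, Ravi, Rohan, Lucia.
Yusuf starts after Felix ends; Felix is clear from here.
Nadia starts after Yusuf ends; Yusuf is clear from here.
Ravi starts before Nadia ends → Nadia and Ravi overlap.
Rohan starts after Nadia ends; Nadia is clear from here.
Rohan starts after Ravi ends; Ravi is clear from here.
Lucia starts before Rohan ends → Rohan and Lucia overlap.

Lucia & Rohan, Nadia & Ravi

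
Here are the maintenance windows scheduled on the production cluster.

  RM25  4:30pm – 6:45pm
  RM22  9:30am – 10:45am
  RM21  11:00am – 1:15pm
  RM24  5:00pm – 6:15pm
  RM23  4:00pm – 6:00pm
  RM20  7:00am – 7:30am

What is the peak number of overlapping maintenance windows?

3

Sweep the timeline, counting +1 at each start and −1 at each end (ends before starts at a tie):
7:00am start RM20 → 1
7:30am end RM20 → 0
9:30am start RM22 → 1
10:45am end RM22 → 0
11:00am start RM21 → 1
1:15pm end RM21 → 0
4:00pm start RM23 → 1
4:30pm start RM25 → 2
5:00pm start RM24 → 3
6:00pm end RM23 → 2
6:15pm end RM24 → 1
6:45pm end RM25 → 0
Peak is 3, at 5:00pm (RM23, RM24, RM25).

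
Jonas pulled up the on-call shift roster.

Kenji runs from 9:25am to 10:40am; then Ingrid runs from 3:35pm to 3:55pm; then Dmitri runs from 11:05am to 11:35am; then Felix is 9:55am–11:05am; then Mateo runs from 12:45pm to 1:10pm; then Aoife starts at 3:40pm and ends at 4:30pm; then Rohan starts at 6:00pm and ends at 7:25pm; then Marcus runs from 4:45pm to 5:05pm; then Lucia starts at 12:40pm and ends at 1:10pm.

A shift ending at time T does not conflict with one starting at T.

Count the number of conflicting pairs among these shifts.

3

Sorted by start: Kenji, Felix, Dmitri, Lucia, Mateo, Ingrid, Aoife, Marcus, Rohan.
Felix starts before Kenji ends → Kenji and Felix overlap.
Dmitri starts after Kenji ends; Kenji is clear from here.
Dmitri starts exactly when Felix ends (back-to-back, no overlap); Felix is clear from here.
Lucia starts after Dmitri ends; Dmitri is clear from here.
Mateo starts before Lucia ends → Lucia and Mateo overlap.
Ingrid starts after Lucia ends; Lucia is clear from here.
Ingrid starts after Mateo ends; Mateo is clear from here.
Aoife starts before Ingrid ends → Ingrid and Aoife overlap.
Marcus starts after Ingrid ends; Ingrid is clear from here.
Marcus starts after Aoife ends; Aoife is clear from here.
Rohan starts after Marcus ends.
Overlapping pairs: Aoife & Ingrid, Felix & Kenji, Lucia & Mateo — 3 in total.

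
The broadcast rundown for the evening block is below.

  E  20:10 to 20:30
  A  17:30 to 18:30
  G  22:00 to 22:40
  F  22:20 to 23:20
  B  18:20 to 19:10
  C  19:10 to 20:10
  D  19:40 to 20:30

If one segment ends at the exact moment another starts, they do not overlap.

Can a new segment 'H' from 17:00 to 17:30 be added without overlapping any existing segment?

A: starts 17:30 at or after H ends 17:30 → clear.
B: starts 18:20 at or after H ends 17:30 → clear.
C: starts 19:10 at or after H ends 17:30 → clear.
D: starts 19:40 at or after H ends 17:30 → clear.
E: starts 20:10 at or after H ends 17:30 → clear.
G: starts 22:00 at or after H ends 17:30 → clear.
F: starts 22:20 at or after H ends 17:30 → clear.

Yes — the slot is free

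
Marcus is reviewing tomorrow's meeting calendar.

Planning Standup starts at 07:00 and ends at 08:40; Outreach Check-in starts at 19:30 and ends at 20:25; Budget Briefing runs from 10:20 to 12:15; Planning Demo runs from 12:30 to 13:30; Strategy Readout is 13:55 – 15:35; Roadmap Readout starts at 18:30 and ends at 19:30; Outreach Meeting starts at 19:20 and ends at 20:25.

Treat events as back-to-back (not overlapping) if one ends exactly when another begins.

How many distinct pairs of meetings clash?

Sorted by start: Planning Standup, Budget Briefing, Planning Demo, Strategy Readout, Roadmap Readout, Outreach Meeting, Outreach Check-in.
Budget Briefing starts after Planning Standup ends, so nothing later overlaps Planning Standup either.
Planning Demo starts after Budget Briefing ends, so nothing later overlaps Budget Briefing either.
Strategy Readout starts after Planning Demo ends, so nothing later overlaps Planning Demo either.
Roadmap Readout starts after Strategy Readout ends, so nothing later overlaps Strategy Readout either.
Outreach Meeting starts before Roadmap Readout ends → Roadmap Readout and Outreach Meeting overlap.
Outreach Check-in starts exactly when Roadmap Readout ends (back-to-back, no overlap).
Outreach Check-in starts before Outreach Meeting ends → Outreach Meeting and Outreach Check-in overlap.
Overlapping pairs: Outreach Check-in & Outreach Meeting, Outreach Meeting & Roadmap Readout — 2 in total.

2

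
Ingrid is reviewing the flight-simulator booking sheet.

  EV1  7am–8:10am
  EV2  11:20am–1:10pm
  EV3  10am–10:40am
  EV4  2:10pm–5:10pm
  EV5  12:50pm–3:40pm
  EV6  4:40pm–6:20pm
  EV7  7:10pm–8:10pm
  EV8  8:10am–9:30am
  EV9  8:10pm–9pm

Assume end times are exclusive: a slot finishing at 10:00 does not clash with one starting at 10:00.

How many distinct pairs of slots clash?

Sorted by start: EV1, EV8, EV3, EV2, EV5, EV4, EV6, EV7, EV9.
EV8 starts exactly when EV1 ends (back-to-back, no overlap) — done with EV1.
EV3 starts after EV8 ends — done with EV8.
EV2 starts after EV3 ends — done with EV3.
EV5 starts before EV2 ends → EV2 and EV5 overlap.
EV4 starts after EV2 ends — done with EV2.
EV4 starts before EV5 ends → EV5 and EV4 overlap.
EV6 starts after EV5 ends — done with EV5.
EV6 starts before EV4 ends → EV4 and EV6 overlap.
EV7 starts after EV4 ends — done with EV4.
EV7 starts after EV6 ends — done with EV6.
EV9 starts exactly when EV7 ends (back-to-back, no overlap).
Overlapping pairs: EV2 & EV5, EV4 & EV5, EV4 & EV6 — 3 in total.

3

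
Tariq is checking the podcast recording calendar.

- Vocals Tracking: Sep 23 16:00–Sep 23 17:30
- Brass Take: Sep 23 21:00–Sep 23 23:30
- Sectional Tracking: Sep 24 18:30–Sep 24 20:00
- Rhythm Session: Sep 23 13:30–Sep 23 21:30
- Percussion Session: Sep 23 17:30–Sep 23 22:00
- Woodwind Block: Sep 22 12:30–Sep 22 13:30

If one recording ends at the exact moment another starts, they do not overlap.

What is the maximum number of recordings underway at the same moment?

3

Sweep the timeline, counting +1 at each start and −1 at each end (ends before starts at a tie):
Sep 22 12:30 start Woodwind Block → 1
Sep 22 13:30 end Woodwind Block → 0
Sep 23 13:30 start Rhythm Session → 1
Sep 23 16:00 start Vocals Tracking → 2
Sep 23 17:30 end Vocals Tracking → 1
Sep 23 17:30 start Percussion Session → 2
Sep 23 21:00 start Brass Take → 3
Sep 23 21:30 end Rhythm Session → 2
Sep 23 22:00 end Percussion Session → 1
Sep 23 23:30 end Brass Take → 0
Sep 24 18:30 start Sectional Tracking → 1
Sep 24 20:00 end Sectional Tracking → 0
Peak is 3, at Sep 23 21:00 (Brass Take, Percussion Session, Rhythm Session).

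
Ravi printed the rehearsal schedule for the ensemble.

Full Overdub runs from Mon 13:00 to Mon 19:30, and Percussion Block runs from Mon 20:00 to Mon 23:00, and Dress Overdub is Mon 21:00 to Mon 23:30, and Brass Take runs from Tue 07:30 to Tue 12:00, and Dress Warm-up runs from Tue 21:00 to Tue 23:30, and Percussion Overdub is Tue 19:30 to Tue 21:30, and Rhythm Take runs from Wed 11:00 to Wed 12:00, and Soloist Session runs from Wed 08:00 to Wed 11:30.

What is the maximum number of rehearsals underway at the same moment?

Sort all start/end points and keep a running count:
Mon 13:00 start Full Overdub → 1
Mon 19:30 end Full Overdub → 0
Mon 20:00 start Percussion Block → 1
Mon 21:00 start Dress Overdub → 2
Mon 23:00 end Percussion Block → 1
Mon 23:30 end Dress Overdub → 0
Tue 07:30 start Brass Take → 1
Tue 12:00 end Brass Take → 0
Tue 19:30 start Percussion Overdub → 1
Tue 21:00 start Dress Warm-up → 2
Tue 21:30 end Percussion Overdub → 1
Tue 23:30 end Dress Warm-up → 0
Wed 08:00 start Soloist Session → 1
Wed 11:00 start Rhythm Take → 2
Wed 11:30 end Soloist Session → 1
Wed 12:00 end Rhythm Take → 0
Peak is 2, at Mon 21:00 (Dress Overdub, Percussion Block).

2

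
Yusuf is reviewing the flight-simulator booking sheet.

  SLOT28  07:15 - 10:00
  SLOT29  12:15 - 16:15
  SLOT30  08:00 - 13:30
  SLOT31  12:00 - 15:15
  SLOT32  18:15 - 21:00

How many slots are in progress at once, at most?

3

Walk through starts and ends in time order (an end at T is processed before a start at T):
07:15 start SLOT28 → 1
08:00 start SLOT30 → 2
10:00 end SLOT28 → 1
12:00 start SLOT31 → 2
12:15 start SLOT29 → 3
13:30 end SLOT30 → 2
15:15 end SLOT31 → 1
16:15 end SLOT29 → 0
18:15 start SLOT32 → 1
21:00 end SLOT32 → 0
Peak is 3, at 12:15 (SLOT29, SLOT30, SLOT31).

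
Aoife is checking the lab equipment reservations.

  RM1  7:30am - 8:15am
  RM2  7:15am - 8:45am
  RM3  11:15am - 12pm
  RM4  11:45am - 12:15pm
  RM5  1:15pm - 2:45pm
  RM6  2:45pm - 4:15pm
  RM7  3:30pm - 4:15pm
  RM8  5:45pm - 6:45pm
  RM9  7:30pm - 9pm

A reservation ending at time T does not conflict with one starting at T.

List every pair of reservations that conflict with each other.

Sorted by start: RM2, RM1, RM3, RM4, RM5, RM6, RM7, RM8, RM9.
RM1 starts before RM2 ends → RM2 and RM1 overlap.
RM3 starts after RM2 ends; RM2 is clear from here.
RM3 starts after RM1 ends; RM1 is clear from here.
RM4 starts before RM3 ends → RM3 and RM4 overlap.
RM5 starts after RM3 ends; RM3 is clear from here.
RM5 starts after RM4 ends; RM4 is clear from here.
RM6 starts exactly when RM5 ends (back-to-back, no overlap); RM5 is clear from here.
RM7 starts before RM6 ends → RM6 and RM7 overlap.
RM8 starts after RM6 ends; RM6 is clear from here.
RM8 starts after RM7 ends; RM7 is clear from here.
RM9 starts after RM8 ends.

RM1 & RM2, RM3 & RM4, RM6 & RM7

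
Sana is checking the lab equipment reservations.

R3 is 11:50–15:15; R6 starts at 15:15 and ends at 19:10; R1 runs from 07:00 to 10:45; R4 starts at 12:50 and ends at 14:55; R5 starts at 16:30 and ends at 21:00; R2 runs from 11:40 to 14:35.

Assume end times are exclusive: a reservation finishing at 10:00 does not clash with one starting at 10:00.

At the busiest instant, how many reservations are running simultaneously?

Sort all start/end points and keep a running count:
07:00 start R1 → 1
10:45 end R1 → 0
11:40 start R2 → 1
11:50 start R3 → 2
12:50 start R4 → 3
14:35 end R2 → 2
14:55 end R4 → 1
15:15 end R3 → 0
15:15 start R6 → 1
16:30 start R5 → 2
19:10 end R6 → 1
21:00 end R5 → 0
Peak is 3, at 12:50 (R2, R3, R4).

3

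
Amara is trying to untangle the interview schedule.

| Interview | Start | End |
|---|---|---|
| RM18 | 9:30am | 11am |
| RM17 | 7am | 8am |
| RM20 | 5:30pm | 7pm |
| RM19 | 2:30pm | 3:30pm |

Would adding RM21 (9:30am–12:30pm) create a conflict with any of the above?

RM17: ends 8am at or before RM21 starts 9:30am → clear.
RM18: starts 9:30am before RM21 ends 12:30pm, and ends 11am after RM21 starts 9:30am → overlap.
RM19: starts 2:30pm at or after RM21 ends 12:30pm → clear.
RM20: starts 5:30pm at or after RM21 ends 12:30pm → clear.
RM21 overlaps RM18.

Yes — it overlaps RM18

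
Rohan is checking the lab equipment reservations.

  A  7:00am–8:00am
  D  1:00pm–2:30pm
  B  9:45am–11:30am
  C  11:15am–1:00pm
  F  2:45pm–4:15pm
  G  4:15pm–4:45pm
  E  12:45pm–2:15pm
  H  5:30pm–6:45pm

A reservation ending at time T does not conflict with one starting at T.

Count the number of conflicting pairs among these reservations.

3

Two intervals overlap when each starts before the other ends.
Sorted by start: A, B, C, E, D, F, G, H.
B starts after A ends — done with A.
C starts before B ends → B and C overlap.
E starts after B ends — done with B.
E starts before C ends → C and E overlap.
D starts exactly when C ends (back-to-back, no overlap) — done with C.
D starts before E ends → E and D overlap.
F starts after E ends — done with E.
F starts after D ends — done with D.
G starts exactly when F ends (back-to-back, no overlap) — done with F.
H starts after G ends.
Overlapping pairs: B & C, C & E, D & E — 3 in total.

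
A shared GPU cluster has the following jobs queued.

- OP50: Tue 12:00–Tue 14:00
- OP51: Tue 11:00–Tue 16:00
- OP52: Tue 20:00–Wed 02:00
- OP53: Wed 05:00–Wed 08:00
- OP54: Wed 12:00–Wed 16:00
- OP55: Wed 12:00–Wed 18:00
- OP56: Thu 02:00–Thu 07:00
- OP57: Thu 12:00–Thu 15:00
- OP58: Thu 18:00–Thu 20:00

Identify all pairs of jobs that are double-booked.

Two intervals overlap when each starts before the other ends.
Sorted by start: OP51, OP50, OP52, OP53, OP54, OP55, OP56, OP57, OP58.
OP50 starts before OP51 ends → OP51 and OP50 overlap.
OP52 starts after OP51 ends — done with OP51.
OP52 starts after OP50 ends — done with OP50.
OP53 starts after OP52 ends — done with OP52.
OP54 starts after OP53 ends — done with OP53.
OP55 starts before OP54 ends → OP54 and OP55 overlap.
OP56 starts after OP54 ends — done with OP54.
OP56 starts after OP55 ends — done with OP55.
OP57 starts after OP56 ends — done with OP56.
OP58 starts after OP57 ends.

OP50 & OP51, OP54 & OP55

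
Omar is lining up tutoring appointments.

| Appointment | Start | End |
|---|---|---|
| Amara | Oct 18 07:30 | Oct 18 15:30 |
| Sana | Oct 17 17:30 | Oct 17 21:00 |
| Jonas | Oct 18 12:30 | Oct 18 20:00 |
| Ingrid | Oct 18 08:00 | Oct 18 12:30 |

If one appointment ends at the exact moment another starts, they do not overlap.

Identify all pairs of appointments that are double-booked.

Sorted by start: Sana, Amara, Ingrid, Jonas.
Amara starts after Sana ends — done with Sana.
Ingrid starts before Amara ends → Amara and Ingrid overlap.
Jonas starts before Amara ends → Amara and Jonas overlap.
Jonas starts exactly when Ingrid ends (back-to-back, no overlap).

Amara & Ingrid, Amara & Jonas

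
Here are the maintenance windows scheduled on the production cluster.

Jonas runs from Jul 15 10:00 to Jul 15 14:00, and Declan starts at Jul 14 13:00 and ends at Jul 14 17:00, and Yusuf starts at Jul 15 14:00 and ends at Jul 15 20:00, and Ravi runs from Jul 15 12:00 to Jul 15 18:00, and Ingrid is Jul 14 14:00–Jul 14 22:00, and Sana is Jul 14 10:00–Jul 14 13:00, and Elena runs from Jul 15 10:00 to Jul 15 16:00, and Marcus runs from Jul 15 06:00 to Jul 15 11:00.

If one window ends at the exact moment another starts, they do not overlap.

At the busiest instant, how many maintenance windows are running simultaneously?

3

Sweep the timeline, counting +1 at each start and −1 at each end (ends before starts at a tie):
Jul 14 10:00 start Sana → 1
Jul 14 13:00 end Sana → 0
Jul 14 13:00 start Declan → 1
Jul 14 14:00 start Ingrid → 2
Jul 14 17:00 end Declan → 1
Jul 14 22:00 end Ingrid → 0
Jul 15 06:00 start Marcus → 1
Jul 15 10:00 start Elena → 2
Jul 15 10:00 start Jonas → 3
Jul 15 11:00 end Marcus → 2
Jul 15 12:00 start Ravi → 3
Jul 15 14:00 end Jonas → 2
Jul 15 14:00 start Yusuf → 3
Jul 15 16:00 end Elena → 2
Jul 15 18:00 end Ravi → 1
Jul 15 20:00 end Yusuf → 0
Peak is 3, at Jul 15 10:00 (Elena, Jonas, Marcus).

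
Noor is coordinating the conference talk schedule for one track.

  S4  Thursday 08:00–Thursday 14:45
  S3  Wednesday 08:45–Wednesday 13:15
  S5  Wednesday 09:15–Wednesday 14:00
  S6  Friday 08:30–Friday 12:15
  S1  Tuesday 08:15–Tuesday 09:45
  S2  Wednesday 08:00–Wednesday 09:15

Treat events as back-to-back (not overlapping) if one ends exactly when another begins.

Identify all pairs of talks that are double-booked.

S2 & S3, S3 & S5

Sorted by start: S1, S2, S3, S5, S4, S6.
S2 starts after S1 ends, so nothing later overlaps S1 either.
S3 starts before S2 ends → S2 and S3 overlap.
S5 starts exactly when S2 ends (back-to-back, no overlap), so nothing later overlaps S2 either.
S5 starts before S3 ends → S3 and S5 overlap.
S4 starts after S3 ends, so nothing later overlaps S3 either.
S4 starts after S5 ends, so nothing later overlaps S5 either.
S6 starts after S4 ends.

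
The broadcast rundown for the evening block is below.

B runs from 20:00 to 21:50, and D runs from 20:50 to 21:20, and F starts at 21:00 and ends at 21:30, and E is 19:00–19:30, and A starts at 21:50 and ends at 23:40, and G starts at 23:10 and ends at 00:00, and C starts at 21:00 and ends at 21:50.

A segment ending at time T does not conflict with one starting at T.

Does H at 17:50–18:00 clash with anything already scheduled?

E: starts 19:00 at or after H ends 18:00 → clear.
B: starts 20:00 at or after H ends 18:00 → clear.
D: starts 20:50 at or after H ends 18:00 → clear.
C: starts 21:00 at or after H ends 18:00 → clear.
F: starts 21:00 at or after H ends 18:00 → clear.
A: starts 21:50 at or after H ends 18:00 → clear.
G: starts 23:10 at or after H ends 18:00 → clear.

No — it doesn't clash with anything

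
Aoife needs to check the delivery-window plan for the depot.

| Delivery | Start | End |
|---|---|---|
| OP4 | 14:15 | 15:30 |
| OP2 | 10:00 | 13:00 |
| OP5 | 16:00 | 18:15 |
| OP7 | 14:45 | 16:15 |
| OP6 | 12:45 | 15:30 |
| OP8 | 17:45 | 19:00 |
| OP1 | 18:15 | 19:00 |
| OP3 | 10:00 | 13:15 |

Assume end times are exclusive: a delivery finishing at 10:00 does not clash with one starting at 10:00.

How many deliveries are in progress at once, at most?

3

Sort all start/end points and keep a running count:
10:00 start OP2 → 1
10:00 start OP3 → 2
12:45 start OP6 → 3
13:00 end OP2 → 2
13:15 end OP3 → 1
14:15 start OP4 → 2
14:45 start OP7 → 3
15:30 end OP4 → 2
15:30 end OP6 → 1
16:00 start OP5 → 2
16:15 end OP7 → 1
17:45 start OP8 → 2
18:15 end OP5 → 1
18:15 start OP1 → 2
19:00 end OP1 → 1
19:00 end OP8 → 0
Peak is 3, at 12:45 (OP2, OP3, OP6).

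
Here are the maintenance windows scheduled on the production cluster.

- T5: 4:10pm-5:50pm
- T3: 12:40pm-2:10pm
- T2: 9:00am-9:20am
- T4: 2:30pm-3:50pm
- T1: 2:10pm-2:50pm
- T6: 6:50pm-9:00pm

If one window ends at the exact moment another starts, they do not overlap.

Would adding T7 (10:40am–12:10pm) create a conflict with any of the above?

No — it doesn't clash with anything

T2: ends 9:20am at or before T7 starts 10:40am → clear.
T3: starts 12:40pm at or after T7 ends 12:10pm → clear.
T1: starts 2:10pm at or after T7 ends 12:10pm → clear.
T4: starts 2:30pm at or after T7 ends 12:10pm → clear.
T5: starts 4:10pm at or after T7 ends 12:10pm → clear.
T6: starts 6:50pm at or after T7 ends 12:10pm → clear.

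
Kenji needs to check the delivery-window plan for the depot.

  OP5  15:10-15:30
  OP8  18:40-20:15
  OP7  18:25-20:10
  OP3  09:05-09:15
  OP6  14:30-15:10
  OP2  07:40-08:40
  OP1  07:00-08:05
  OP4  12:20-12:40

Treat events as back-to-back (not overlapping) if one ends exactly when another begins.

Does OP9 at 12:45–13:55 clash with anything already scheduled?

No — it doesn't clash with anything

OP1: ends 08:05 at or before OP9 starts 12:45 → clear.
OP2: ends 08:40 at or before OP9 starts 12:45 → clear.
OP3: ends 09:15 at or before OP9 starts 12:45 → clear.
OP4: ends 12:40 at or before OP9 starts 12:45 → clear.
OP6: starts 14:30 at or after OP9 ends 13:55 → clear.
OP5: starts 15:10 at or after OP9 ends 13:55 → clear.
OP7: starts 18:25 at or after OP9 ends 13:55 → clear.
OP8: starts 18:40 at or after OP9 ends 13:55 → clear.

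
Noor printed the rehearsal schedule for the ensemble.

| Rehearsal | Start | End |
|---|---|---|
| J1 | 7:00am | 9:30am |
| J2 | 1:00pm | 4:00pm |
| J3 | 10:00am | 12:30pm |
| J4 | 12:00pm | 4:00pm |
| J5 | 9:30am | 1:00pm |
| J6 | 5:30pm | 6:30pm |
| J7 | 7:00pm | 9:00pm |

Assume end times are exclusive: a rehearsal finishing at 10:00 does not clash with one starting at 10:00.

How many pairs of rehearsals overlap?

4

Sorted by start: J1, J5, J3, J4, J2, J6, J7.
J5 starts exactly when J1 ends (back-to-back, no overlap) — done with J1.
J3 starts before J5 ends → J5 and J3 overlap.
J4 starts before J5 ends → J5 and J4 overlap.
J2 starts exactly when J5 ends (back-to-back, no overlap) — done with J5.
J4 starts before J3 ends → J3 and J4 overlap.
J2 starts after J3 ends — done with J3.
J2 starts before J4 ends → J4 and J2 overlap.
J6 starts after J4 ends — done with J4.
J6 starts after J2 ends — done with J2.
J7 starts after J6 ends.
Overlapping pairs: J2 & J4, J3 & J4, J3 & J5, J4 & J5 — 4 in total.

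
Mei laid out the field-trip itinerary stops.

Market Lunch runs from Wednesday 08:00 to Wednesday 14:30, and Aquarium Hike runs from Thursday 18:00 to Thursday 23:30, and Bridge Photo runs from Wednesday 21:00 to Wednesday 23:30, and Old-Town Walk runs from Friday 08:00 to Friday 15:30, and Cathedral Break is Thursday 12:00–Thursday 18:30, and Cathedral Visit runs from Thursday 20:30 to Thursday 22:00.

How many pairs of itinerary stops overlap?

2

Check each pair: they overlap iff neither finishes before the other starts.
Sorted by start: Market Lunch, Bridge Photo, Cathedral Break, Aquarium Hike, Cathedral Visit, Old-Town Walk.
Bridge Photo starts after Market Lunch ends, so Market Lunch has no further overlaps.
Cathedral Break starts after Bridge Photo ends, so Bridge Photo has no further overlaps.
Aquarium Hike starts before Cathedral Break ends → Cathedral Break and Aquarium Hike overlap.
Cathedral Visit starts after Cathedral Break ends, so Cathedral Break has no further overlaps.
Cathedral Visit starts before Aquarium Hike ends → Aquarium Hike and Cathedral Visit overlap.
Old-Town Walk starts after Aquarium Hike ends.
Old-Town Walk starts after Cathedral Visit ends.
Overlapping pairs: Aquarium Hike & Cathedral Break, Aquarium Hike & Cathedral Visit — 2 in total.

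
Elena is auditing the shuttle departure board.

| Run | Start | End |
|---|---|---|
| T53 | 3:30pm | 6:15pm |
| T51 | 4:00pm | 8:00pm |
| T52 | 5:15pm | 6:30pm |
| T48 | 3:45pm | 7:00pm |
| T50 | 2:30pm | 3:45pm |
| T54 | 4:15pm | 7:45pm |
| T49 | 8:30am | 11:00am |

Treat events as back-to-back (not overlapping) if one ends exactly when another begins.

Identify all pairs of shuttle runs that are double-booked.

Check each pair: they overlap iff neither finishes before the other starts.
Sorted by start: T49, T50, T53, T48, T51, T54, T52.
T50 starts after T49 ends, so nothing later overlaps T49 either.
T53 starts before T50 ends → T50 and T53 overlap.
T48 starts exactly when T50 ends (back-to-back, no overlap), so nothing later overlaps T50 either.
T48 starts before T53 ends → T53 and T48 overlap.
T51 starts before T53 ends → T53 and T51 overlap.
T54 starts before T53 ends → T53 and T54 overlap.
T52 starts before T53 ends → T53 and T52 overlap.
T51 starts before T48 ends → T48 and T51 overlap.
T54 starts before T48 ends → T48 and T54 overlap.
T52 starts before T48 ends → T48 and T52 overlap.
T54 starts before T51 ends → T51 and T54 overlap.
T52 starts before T51 ends → T51 and T52 overlap.
T52 starts before T54 ends → T54 and T52 overlap.

T48 & T51, T48 & T52, T48 & T53, T48 & T54, T50 & T53, T51 & T52, T51 & T53, T51 & T54, T52 & T53, T52 & T54, T53 & T54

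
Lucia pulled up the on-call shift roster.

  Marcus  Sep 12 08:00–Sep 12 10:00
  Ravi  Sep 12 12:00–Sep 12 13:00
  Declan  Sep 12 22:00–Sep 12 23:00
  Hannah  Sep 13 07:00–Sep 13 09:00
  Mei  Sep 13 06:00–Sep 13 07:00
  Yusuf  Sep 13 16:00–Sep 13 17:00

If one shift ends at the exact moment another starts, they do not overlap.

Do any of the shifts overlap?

No

Sorted by start: Marcus, Ravi, Declan, Mei, Hannah, Yusuf.
Ravi starts after Marcus ends, so Marcus has no further overlaps.
Declan starts after Ravi ends, so Ravi has no further overlaps.
Mei starts after Declan ends, so Declan has no further overlaps.
Hannah starts exactly when Mei ends (back-to-back, no overlap), so Mei has no further overlaps.
Yusuf starts after Hannah ends.
Every pair is clear; the schedule has no overlaps.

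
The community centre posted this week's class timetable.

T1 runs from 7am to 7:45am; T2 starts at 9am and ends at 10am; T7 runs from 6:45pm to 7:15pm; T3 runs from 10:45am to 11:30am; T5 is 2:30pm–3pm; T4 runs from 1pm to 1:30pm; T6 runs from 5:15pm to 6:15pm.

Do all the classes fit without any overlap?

Yes

Sorted by start: T1, T2, T3, T4, T5, T6, T7.
T2 starts after T1 ends, so nothing later overlaps T1 either.
T3 starts after T2 ends, so nothing later overlaps T2 either.
T4 starts after T3 ends, so nothing later overlaps T3 either.
T5 starts after T4 ends, so nothing later overlaps T4 either.
T6 starts after T5 ends, so nothing later overlaps T5 either.
T7 starts after T6 ends.
Every pair is clear; the schedule has no overlaps.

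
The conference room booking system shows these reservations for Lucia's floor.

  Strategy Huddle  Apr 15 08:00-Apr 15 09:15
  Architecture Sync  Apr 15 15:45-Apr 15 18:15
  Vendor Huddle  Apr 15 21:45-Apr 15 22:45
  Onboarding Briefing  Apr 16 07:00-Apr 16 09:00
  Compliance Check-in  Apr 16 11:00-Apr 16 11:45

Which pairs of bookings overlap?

Sorted by start: Strategy Huddle, Architecture Sync, Vendor Huddle, Onboarding Briefing, Compliance Check-in.
Architecture Sync starts after Strategy Huddle ends — done with Strategy Huddle.
Vendor Huddle starts after Architecture Sync ends — done with Architecture Sync.
Onboarding Briefing starts after Vendor Huddle ends — done with Vendor Huddle.
Compliance Check-in starts after Onboarding Briefing ends.

none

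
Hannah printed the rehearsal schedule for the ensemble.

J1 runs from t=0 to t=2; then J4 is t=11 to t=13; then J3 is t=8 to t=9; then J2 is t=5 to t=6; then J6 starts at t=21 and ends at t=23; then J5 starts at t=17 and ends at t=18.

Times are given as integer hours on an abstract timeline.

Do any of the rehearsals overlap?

Sorted by start: J1, J2, J3, J4, J5, J6.
J2 starts after J1 ends, so J1 has no further overlaps.
J3 starts after J2 ends, so J2 has no further overlaps.
J4 starts after J3 ends, so J3 has no further overlaps.
J5 starts after J4 ends, so J4 has no further overlaps.
J6 starts after J5 ends.
Every pair is clear; the schedule has no overlaps.

No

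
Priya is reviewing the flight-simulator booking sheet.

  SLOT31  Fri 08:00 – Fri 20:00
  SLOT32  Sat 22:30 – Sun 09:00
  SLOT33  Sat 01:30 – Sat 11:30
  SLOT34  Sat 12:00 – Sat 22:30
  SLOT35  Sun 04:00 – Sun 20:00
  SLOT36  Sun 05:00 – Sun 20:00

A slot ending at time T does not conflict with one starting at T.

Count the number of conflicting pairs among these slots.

3

Sorted by start: SLOT31, SLOT33, SLOT34, SLOT32, SLOT35, SLOT36.
SLOT33 starts after SLOT31 ends; SLOT31 is clear from here.
SLOT34 starts after SLOT33 ends; SLOT33 is clear from here.
SLOT32 starts exactly when SLOT34 ends (back-to-back, no overlap); SLOT34 is clear from here.
SLOT35 starts before SLOT32 ends → SLOT32 and SLOT35 overlap.
SLOT36 starts before SLOT32 ends → SLOT32 and SLOT36 overlap.
SLOT36 starts before SLOT35 ends → SLOT35 and SLOT36 overlap.
Overlapping pairs: SLOT32 & SLOT35, SLOT32 & SLOT36, SLOT35 & SLOT36 — 3 in total.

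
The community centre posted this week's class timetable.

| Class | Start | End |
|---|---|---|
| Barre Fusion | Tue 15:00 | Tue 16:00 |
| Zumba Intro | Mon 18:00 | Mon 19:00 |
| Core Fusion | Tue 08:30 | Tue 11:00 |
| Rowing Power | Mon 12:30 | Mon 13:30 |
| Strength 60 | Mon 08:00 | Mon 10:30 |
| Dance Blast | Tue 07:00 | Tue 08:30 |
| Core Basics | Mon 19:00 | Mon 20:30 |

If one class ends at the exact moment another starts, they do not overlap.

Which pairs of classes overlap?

Two intervals overlap when each starts before the other ends.
Sorted by start: Strength 60, Rowing Power, Zumba Intro, Core Basics, Dance Blast, Core Fusion, Barre Fusion.
Rowing Power starts after Strength 60 ends — done with Strength 60.
Zumba Intro starts after Rowing Power ends — done with Rowing Power.
Core Basics starts exactly when Zumba Intro ends (back-to-back, no overlap) — done with Zumba Intro.
Dance Blast starts after Core Basics ends — done with Core Basics.
Core Fusion starts exactly when Dance Blast ends (back-to-back, no overlap) — done with Dance Blast.
Barre Fusion starts after Core Fusion ends.

no conflicts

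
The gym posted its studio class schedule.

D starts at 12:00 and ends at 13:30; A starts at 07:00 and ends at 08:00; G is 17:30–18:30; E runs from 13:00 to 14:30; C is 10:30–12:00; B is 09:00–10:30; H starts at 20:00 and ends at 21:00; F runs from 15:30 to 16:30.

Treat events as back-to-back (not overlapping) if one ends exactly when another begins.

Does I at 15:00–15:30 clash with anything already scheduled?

No — it doesn't clash with anything

A: ends 08:00 at or before I starts 15:00 → clear.
B: ends 10:30 at or before I starts 15:00 → clear.
C: ends 12:00 at or before I starts 15:00 → clear.
D: ends 13:30 at or before I starts 15:00 → clear.
E: ends 14:30 at or before I starts 15:00 → clear.
F: starts 15:30 at or after I ends 15:30 → clear.
G: starts 17:30 at or after I ends 15:30 → clear.
H: starts 20:00 at or after I ends 15:30 → clear.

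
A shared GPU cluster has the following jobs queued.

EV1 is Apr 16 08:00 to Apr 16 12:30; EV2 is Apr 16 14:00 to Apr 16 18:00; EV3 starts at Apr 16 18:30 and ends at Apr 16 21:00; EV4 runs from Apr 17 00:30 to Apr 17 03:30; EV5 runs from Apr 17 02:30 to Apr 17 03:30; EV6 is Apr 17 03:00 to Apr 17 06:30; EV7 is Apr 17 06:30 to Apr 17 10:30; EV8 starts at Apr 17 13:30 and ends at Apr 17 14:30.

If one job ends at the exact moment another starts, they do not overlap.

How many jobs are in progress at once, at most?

3

Sweep the timeline, counting +1 at each start and −1 at each end (ends before starts at a tie):
Apr 16 08:00 start EV1 → 1
Apr 16 12:30 end EV1 → 0
Apr 16 14:00 start EV2 → 1
Apr 16 18:00 end EV2 → 0
Apr 16 18:30 start EV3 → 1
Apr 16 21:00 end EV3 → 0
Apr 17 00:30 start EV4 → 1
Apr 17 02:30 start EV5 → 2
Apr 17 03:00 start EV6 → 3
Apr 17 03:30 end EV4 → 2
Apr 17 03:30 end EV5 → 1
Apr 17 06:30 end EV6 → 0
Apr 17 06:30 start EV7 → 1
Apr 17 10:30 end EV7 → 0
Apr 17 13:30 start EV8 → 1
Apr 17 14:30 end EV8 → 0
Peak is 3, at Apr 17 03:00 (EV4, EV5, EV6).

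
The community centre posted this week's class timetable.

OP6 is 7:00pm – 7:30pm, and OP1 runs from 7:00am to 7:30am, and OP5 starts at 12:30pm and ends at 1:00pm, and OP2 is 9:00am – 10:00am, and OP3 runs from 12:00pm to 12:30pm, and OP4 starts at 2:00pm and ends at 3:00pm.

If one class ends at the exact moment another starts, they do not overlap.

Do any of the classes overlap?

Two intervals overlap when each starts before the other ends.
Sorted by start: OP1, OP2, OP3, OP5, OP4, OP6.
OP2 starts after OP1 ends, so OP1 has no further overlaps.
OP3 starts after OP2 ends, so OP2 has no further overlaps.
OP5 starts exactly when OP3 ends (back-to-back, no overlap), so OP3 has no further overlaps.
OP4 starts after OP5 ends, so OP5 has no further overlaps.
OP6 starts after OP4 ends.
Every pair is clear; the schedule has no overlaps.

No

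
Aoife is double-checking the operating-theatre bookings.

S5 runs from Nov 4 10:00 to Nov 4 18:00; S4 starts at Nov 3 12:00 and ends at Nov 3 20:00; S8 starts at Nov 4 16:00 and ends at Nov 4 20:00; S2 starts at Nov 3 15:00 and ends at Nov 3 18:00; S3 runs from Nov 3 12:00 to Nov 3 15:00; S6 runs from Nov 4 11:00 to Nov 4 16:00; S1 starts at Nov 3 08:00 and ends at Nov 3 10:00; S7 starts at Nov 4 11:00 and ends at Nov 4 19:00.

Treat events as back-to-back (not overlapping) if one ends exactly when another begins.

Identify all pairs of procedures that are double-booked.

Two intervals overlap when each starts before the other ends.
Sorted by start: S1, S3, S4, S2, S5, S6, S7, S8.
S3 starts after S1 ends — done with S1.
S4 starts before S3 ends → S3 and S4 overlap.
S2 starts exactly when S3 ends (back-to-back, no overlap) — done with S3.
S2 starts before S4 ends → S4 and S2 overlap.
S5 starts after S4 ends — done with S4.
S5 starts after S2 ends — done with S2.
S6 starts before S5 ends → S5 and S6 overlap.
S7 starts before S5 ends → S5 and S7 overlap.
S8 starts before S5 ends → S5 and S8 overlap.
S7 starts before S6 ends → S6 and S7 overlap.
S8 starts exactly when S6 ends (back-to-back, no overlap).
S8 starts before S7 ends → S7 and S8 overlap.

S2 & S4, S3 & S4, S5 & S6, S5 & S7, S5 & S8, S6 & S7, S7 & S8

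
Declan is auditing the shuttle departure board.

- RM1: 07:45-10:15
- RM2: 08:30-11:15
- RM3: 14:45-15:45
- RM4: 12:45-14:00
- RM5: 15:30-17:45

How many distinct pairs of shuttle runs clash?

Sorted by start: RM1, RM2, RM4, RM3, RM5.
RM2 starts before RM1 ends → RM1 and RM2 overlap.
RM4 starts after RM1 ends, so nothing later overlaps RM1 either.
RM4 starts after RM2 ends, so nothing later overlaps RM2 either.
RM3 starts after RM4 ends, so nothing later overlaps RM4 either.
RM5 starts before RM3 ends → RM3 and RM5 overlap.
Overlapping pairs: RM1 & RM2, RM3 & RM5 — 2 in total.

2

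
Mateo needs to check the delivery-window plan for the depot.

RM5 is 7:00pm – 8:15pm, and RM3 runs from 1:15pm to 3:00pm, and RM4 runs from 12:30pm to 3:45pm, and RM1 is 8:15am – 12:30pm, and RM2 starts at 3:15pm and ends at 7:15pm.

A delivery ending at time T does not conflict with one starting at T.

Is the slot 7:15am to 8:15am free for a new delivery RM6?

RM1: starts 8:15am at or after RM6 ends 8:15am → clear.
RM4: starts 12:30pm at or after RM6 ends 8:15am → clear.
RM3: starts 1:15pm at or after RM6 ends 8:15am → clear.
RM2: starts 3:15pm at or after RM6 ends 8:15am → clear.
RM5: starts 7:00pm at or after RM6 ends 8:15am → clear.

Yes — the slot is free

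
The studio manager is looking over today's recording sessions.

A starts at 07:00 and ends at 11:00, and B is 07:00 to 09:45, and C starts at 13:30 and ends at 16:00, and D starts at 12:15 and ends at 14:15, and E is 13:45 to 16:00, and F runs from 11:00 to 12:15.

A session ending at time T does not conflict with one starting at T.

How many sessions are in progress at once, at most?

3

Sweep the timeline, counting +1 at each start and −1 at each end (ends before starts at a tie):
07:00 start A → 1
07:00 start B → 2
09:45 end B → 1
11:00 end A → 0
11:00 start F → 1
12:15 end F → 0
12:15 start D → 1
13:30 start C → 2
13:45 start E → 3
14:15 end D → 2
16:00 end C → 1
16:00 end E → 0
Peak is 3, at 13:45 (C, D, E).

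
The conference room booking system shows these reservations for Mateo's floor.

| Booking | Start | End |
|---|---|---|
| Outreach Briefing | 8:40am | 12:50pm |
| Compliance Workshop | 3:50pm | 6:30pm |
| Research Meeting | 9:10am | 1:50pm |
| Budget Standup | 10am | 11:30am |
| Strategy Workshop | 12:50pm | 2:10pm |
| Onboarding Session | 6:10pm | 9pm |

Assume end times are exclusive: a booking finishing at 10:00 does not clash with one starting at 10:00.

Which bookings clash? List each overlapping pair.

Check each pair: they overlap iff neither finishes before the other starts.
Sorted by start: Outreach Briefing, Research Meeting, Budget Standup, Strategy Workshop, Compliance Workshop, Onboarding Session.
Research Meeting starts before Outreach Briefing ends → Outreach Briefing and Research Meeting overlap.
Budget Standup starts before Outreach Briefing ends → Outreach Briefing and Budget Standup overlap.
Strategy Workshop starts exactly when Outreach Briefing ends (back-to-back, no overlap), so nothing later overlaps Outreach Briefing either.
Budget Standup starts before Research Meeting ends → Research Meeting and Budget Standup overlap.
Strategy Workshop starts before Research Meeting ends → Research Meeting and Strategy Workshop overlap.
Compliance Workshop starts after Research Meeting ends, so nothing later overlaps Research Meeting either.
Strategy Workshop starts after Budget Standup ends, so nothing later overlaps Budget Standup either.
Compliance Workshop starts after Strategy Workshop ends, so nothing later overlaps Strategy Workshop either.
Onboarding Session starts before Compliance Workshop ends → Compliance Workshop and Onboarding Session overlap.

Budget Standup & Outreach Briefing, Budget Standup & Research Meeting, Compliance Workshop & Onboarding Session, Outreach Briefing & Research Meeting, Research Meeting & Strategy Workshop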